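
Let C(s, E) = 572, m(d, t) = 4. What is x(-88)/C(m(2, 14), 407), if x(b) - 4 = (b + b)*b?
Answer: 3873/143 ≈ 27.084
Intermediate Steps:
x(b) = 4 + 2*b**2 (x(b) = 4 + (b + b)*b = 4 + (2*b)*b = 4 + 2*b**2)
x(-88)/C(m(2, 14), 407) = (4 + 2*(-88)**2)/572 = (4 + 2*7744)*(1/572) = (4 + 15488)*(1/572) = 15492*(1/572) = 3873/143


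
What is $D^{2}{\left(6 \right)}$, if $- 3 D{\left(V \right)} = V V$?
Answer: $144$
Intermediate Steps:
$D{\left(V \right)} = - \frac{V^{2}}{3}$ ($D{\left(V \right)} = - \frac{V V}{3} = - \frac{V^{2}}{3}$)
$D^{2}{\left(6 \right)} = \left(- \frac{6^{2}}{3}\right)^{2} = \left(\left(- \frac{1}{3}\right) 36\right)^{2} = \left(-12\right)^{2} = 144$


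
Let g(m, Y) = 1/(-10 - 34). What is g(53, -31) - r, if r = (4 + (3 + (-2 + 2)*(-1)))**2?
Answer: -2157/44 ≈ -49.023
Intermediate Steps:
g(m, Y) = -1/44 (g(m, Y) = 1/(-44) = -1/44)
r = 49 (r = (4 + (3 + 0*(-1)))**2 = (4 + (3 + 0))**2 = (4 + 3)**2 = 7**2 = 49)
g(53, -31) - r = -1/44 - 1*49 = -1/44 - 49 = -2157/44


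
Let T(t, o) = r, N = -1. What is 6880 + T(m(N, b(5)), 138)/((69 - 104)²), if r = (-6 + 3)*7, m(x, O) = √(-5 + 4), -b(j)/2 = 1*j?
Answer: 1203997/175 ≈ 6880.0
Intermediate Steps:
b(j) = -2*j
m(x, O) = I (m(x, O) = √(-1) = I)
r = -21 (r = -3*7 = -21)
T(t, o) = -21
6880 + T(m(N, b(5)), 138)/((69 - 104)²) = 6880 - 21/(69 - 104)² = 6880 - 21/((-35)²) = 6880 - 21/1225 = 6880 - 21*1/1225 = 6880 - 3/175 = 1203997/175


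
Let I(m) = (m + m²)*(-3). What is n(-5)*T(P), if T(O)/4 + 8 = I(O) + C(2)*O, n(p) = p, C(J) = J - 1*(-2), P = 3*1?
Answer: 640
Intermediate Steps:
P = 3
C(J) = 2 + J (C(J) = J + 2 = 2 + J)
I(m) = -3*m - 3*m²
T(O) = -32 + 16*O - 12*O*(1 + O) (T(O) = -32 + 4*(-3*O*(1 + O) + (2 + 2)*O) = -32 + 4*(-3*O*(1 + O) + 4*O) = -32 + 4*(4*O - 3*O*(1 + O)) = -32 + (16*O - 12*O*(1 + O)) = -32 + 16*O - 12*O*(1 + O))
n(-5)*T(P) = -5*(-32 - 12*3² + 4*3) = -5*(-32 - 12*9 + 12) = -5*(-32 - 108 + 12) = -5*(-128) = 640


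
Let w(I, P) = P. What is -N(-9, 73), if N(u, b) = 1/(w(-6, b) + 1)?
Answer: -1/74 ≈ -0.013514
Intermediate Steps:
N(u, b) = 1/(1 + b) (N(u, b) = 1/(b + 1) = 1/(1 + b))
-N(-9, 73) = -1/(1 + 73) = -1/74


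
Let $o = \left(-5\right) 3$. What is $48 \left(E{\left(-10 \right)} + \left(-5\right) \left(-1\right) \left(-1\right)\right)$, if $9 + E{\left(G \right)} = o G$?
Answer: $6528$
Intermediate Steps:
$o = -15$
$E{\left(G \right)} = -9 - 15 G$
$48 \left(E{\left(-10 \right)} + \left(-5\right) \left(-1\right) \left(-1\right)\right) = 48 \left(\left(-9 - -150\right) + \left(-5\right) \left(-1\right) \left(-1\right)\right) = 48 \left(\left(-9 + 150\right) + 5 \left(-1\right)\right) = 48 \left(141 - 5\right) = 48 \cdot 136 = 6528$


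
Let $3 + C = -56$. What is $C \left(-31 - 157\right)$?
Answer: $11092$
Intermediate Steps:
$C = -59$ ($C = -3 - 56 = -59$)
$C \left(-31 - 157\right) = - 59 \left(-31 - 157\right) = \left(-59\right) \left(-188\right) = 11092$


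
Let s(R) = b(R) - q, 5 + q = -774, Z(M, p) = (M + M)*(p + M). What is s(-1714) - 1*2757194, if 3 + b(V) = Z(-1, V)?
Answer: -2752988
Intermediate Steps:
Z(M, p) = 2*M*(M + p) (Z(M, p) = (2*M)*(M + p) = 2*M*(M + p))
q = -779 (q = -5 - 774 = -779)
b(V) = -1 - 2*V (b(V) = -3 + 2*(-1)*(-1 + V) = -3 + (2 - 2*V) = -1 - 2*V)
s(R) = 778 - 2*R (s(R) = (-1 - 2*R) - 1*(-779) = (-1 - 2*R) + 779 = 778 - 2*R)
s(-1714) - 1*2757194 = (778 - 2*(-1714)) - 1*2757194 = (778 + 3428) - 2757194 = 4206 - 2757194 = -2752988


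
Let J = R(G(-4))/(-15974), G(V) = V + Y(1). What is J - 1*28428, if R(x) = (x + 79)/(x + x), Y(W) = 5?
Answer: -227054456/7987 ≈ -28428.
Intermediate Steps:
G(V) = 5 + V (G(V) = V + 5 = 5 + V)
R(x) = (79 + x)/(2*x) (R(x) = (79 + x)/((2*x)) = (79 + x)*(1/(2*x)) = (79 + x)/(2*x))
J = -20/7987 (J = ((79 + (5 - 4))/(2*(5 - 4)))/(-15974) = ((1/2)*(79 + 1)/1)*(-1/15974) = ((1/2)*1*80)*(-1/15974) = 40*(-1/15974) = -20/7987 ≈ -0.0025041)
J - 1*28428 = -20/7987 - 1*28428 = -20/7987 - 28428 = -227054456/7987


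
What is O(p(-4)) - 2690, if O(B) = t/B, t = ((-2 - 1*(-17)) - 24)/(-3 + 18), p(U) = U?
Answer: -53797/20 ≈ -2689.9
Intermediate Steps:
t = -3/5 (t = ((-2 + 17) - 24)/15 = (15 - 24)*(1/15) = -9*1/15 = -3/5 ≈ -0.60000)
O(B) = -3/(5*B)
O(p(-4)) - 2690 = -3/5/(-4) - 2690 = -3/5*(-1/4) - 2690 = 3/20 - 2690 = -53797/20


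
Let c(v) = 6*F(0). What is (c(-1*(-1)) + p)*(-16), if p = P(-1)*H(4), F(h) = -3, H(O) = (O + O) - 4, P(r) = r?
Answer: 352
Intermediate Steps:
H(O) = -4 + 2*O (H(O) = 2*O - 4 = -4 + 2*O)
c(v) = -18 (c(v) = 6*(-3) = -18)
p = -4 (p = -(-4 + 2*4) = -(-4 + 8) = -1*4 = -4)
(c(-1*(-1)) + p)*(-16) = (-18 - 4)*(-16) = -22*(-16) = 352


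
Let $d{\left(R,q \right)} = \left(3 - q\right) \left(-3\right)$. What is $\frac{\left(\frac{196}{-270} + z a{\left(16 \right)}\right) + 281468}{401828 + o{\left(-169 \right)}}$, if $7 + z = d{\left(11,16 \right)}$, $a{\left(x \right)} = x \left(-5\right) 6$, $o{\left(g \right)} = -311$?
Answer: $\frac{35924482}{54204795} \approx 0.66276$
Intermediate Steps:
$a{\left(x \right)} = - 30 x$ ($a{\left(x \right)} = - 5 x 6 = - 30 x$)
$d{\left(R,q \right)} = -9 + 3 q$
$z = 32$ ($z = -7 + \left(-9 + 3 \cdot 16\right) = -7 + \left(-9 + 48\right) = -7 + 39 = 32$)
$\frac{\left(\frac{196}{-270} + z a{\left(16 \right)}\right) + 281468}{401828 + o{\left(-169 \right)}} = \frac{\left(\frac{196}{-270} + 32 \left(\left(-30\right) 16\right)\right) + 281468}{401828 - 311} = \frac{\left(196 \left(- \frac{1}{270}\right) + 32 \left(-480\right)\right) + 281468}{401517} = \left(\left(- \frac{98}{135} - 15360\right) + 281468\right) \frac{1}{401517} = \left(- \frac{2073698}{135} + 281468\right) \frac{1}{401517} = \frac{35924482}{135} \cdot \frac{1}{401517} = \frac{35924482}{54204795}$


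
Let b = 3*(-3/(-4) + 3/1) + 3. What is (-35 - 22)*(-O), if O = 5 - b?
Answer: -2109/4 ≈ -527.25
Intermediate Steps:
b = 57/4 (b = 3*(-3*(-¼) + 3*1) + 3 = 3*(¾ + 3) + 3 = 3*(15/4) + 3 = 45/4 + 3 = 57/4 ≈ 14.250)
O = -37/4 (O = 5 - 1*57/4 = 5 - 57/4 = -37/4 ≈ -9.2500)
(-35 - 22)*(-O) = (-35 - 22)*(-1*(-37/4)) = -57*37/4 = -2109/4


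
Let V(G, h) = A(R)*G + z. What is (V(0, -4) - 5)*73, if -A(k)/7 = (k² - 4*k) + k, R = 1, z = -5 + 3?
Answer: -511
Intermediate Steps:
z = -2
A(k) = -7*k² + 21*k (A(k) = -7*((k² - 4*k) + k) = -7*(k² - 3*k) = -7*k² + 21*k)
V(G, h) = -2 + 14*G (V(G, h) = (7*1*(3 - 1*1))*G - 2 = (7*1*(3 - 1))*G - 2 = (7*1*2)*G - 2 = 14*G - 2 = -2 + 14*G)
(V(0, -4) - 5)*73 = ((-2 + 14*0) - 5)*73 = ((-2 + 0) - 5)*73 = (-2 - 5)*73 = -7*73 = -511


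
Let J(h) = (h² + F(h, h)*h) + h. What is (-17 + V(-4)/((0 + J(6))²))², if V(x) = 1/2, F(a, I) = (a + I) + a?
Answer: 585223470001/2025000000 ≈ 289.00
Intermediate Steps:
F(a, I) = I + 2*a (F(a, I) = (I + a) + a = I + 2*a)
V(x) = ½
J(h) = h + 4*h² (J(h) = (h² + (h + 2*h)*h) + h = (h² + (3*h)*h) + h = (h² + 3*h²) + h = 4*h² + h = h + 4*h²)
(-17 + V(-4)/((0 + J(6))²))² = (-17 + 1/(2*((0 + 6*(1 + 4*6))²)))² = (-17 + 1/(2*((0 + 6*(1 + 24))²)))² = (-17 + 1/(2*((0 + 6*25)²)))² = (-17 + 1/(2*((0 + 150)²)))² = (-17 + 1/(2*(150²)))² = (-17 + (½)/22500)² = (-17 + (½)*(1/22500))² = (-17 + 1/45000)² = (-764999/45000)² = 585223470001/2025000000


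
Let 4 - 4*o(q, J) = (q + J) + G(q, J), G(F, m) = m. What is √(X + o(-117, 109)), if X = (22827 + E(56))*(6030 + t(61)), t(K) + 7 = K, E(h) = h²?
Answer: √631835471/2 ≈ 12568.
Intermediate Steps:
o(q, J) = 1 - J/2 - q/4 (o(q, J) = 1 - ((q + J) + J)/4 = 1 - ((J + q) + J)/4 = 1 - (q + 2*J)/4 = 1 + (-J/2 - q/4) = 1 - J/2 - q/4)
t(K) = -7 + K
X = 157958892 (X = (22827 + 56²)*(6030 + (-7 + 61)) = (22827 + 3136)*(6030 + 54) = 25963*6084 = 157958892)
√(X + o(-117, 109)) = √(157958892 + (1 - ½*109 - ¼*(-117))) = √(157958892 + (1 - 109/2 + 117/4)) = √(157958892 - 97/4) = √(631835471/4) = √631835471/2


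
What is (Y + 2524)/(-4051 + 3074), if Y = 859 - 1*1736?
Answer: -1647/977 ≈ -1.6858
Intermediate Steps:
Y = -877 (Y = 859 - 1736 = -877)
(Y + 2524)/(-4051 + 3074) = (-877 + 2524)/(-4051 + 3074) = 1647/(-977) = 1647*(-1/977) = -1647/977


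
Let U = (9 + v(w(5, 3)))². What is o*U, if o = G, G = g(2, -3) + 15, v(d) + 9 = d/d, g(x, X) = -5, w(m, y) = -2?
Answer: 10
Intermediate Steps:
v(d) = -8 (v(d) = -9 + d/d = -9 + 1 = -8)
G = 10 (G = -5 + 15 = 10)
o = 10
U = 1 (U = (9 - 8)² = 1² = 1)
o*U = 10*1 = 10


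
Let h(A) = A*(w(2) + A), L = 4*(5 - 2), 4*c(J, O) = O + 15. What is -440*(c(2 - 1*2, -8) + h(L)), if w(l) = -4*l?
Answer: -21890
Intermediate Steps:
c(J, O) = 15/4 + O/4 (c(J, O) = (O + 15)/4 = (15 + O)/4 = 15/4 + O/4)
L = 12 (L = 4*3 = 12)
h(A) = A*(-8 + A) (h(A) = A*(-4*2 + A) = A*(-8 + A))
-440*(c(2 - 1*2, -8) + h(L)) = -440*((15/4 + (¼)*(-8)) + 12*(-8 + 12)) = -440*((15/4 - 2) + 12*4) = -440*(7/4 + 48) = -440*199/4 = -21890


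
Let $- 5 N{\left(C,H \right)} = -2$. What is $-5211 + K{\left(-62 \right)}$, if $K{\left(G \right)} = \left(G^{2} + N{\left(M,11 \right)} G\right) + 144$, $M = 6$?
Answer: $- \frac{6239}{5} \approx -1247.8$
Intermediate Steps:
$N{\left(C,H \right)} = \frac{2}{5}$ ($N{\left(C,H \right)} = \left(- \frac{1}{5}\right) \left(-2\right) = \frac{2}{5}$)
$K{\left(G \right)} = 144 + G^{2} + \frac{2 G}{5}$ ($K{\left(G \right)} = \left(G^{2} + \frac{2 G}{5}\right) + 144 = 144 + G^{2} + \frac{2 G}{5}$)
$-5211 + K{\left(-62 \right)} = -5211 + \left(144 + \left(-62\right)^{2} + \frac{2}{5} \left(-62\right)\right) = -5211 + \left(144 + 3844 - \frac{124}{5}\right) = -5211 + \frac{19816}{5} = - \frac{6239}{5}$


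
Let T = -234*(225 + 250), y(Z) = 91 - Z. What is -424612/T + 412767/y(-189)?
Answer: 242094439/163800 ≈ 1478.0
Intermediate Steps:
T = -111150 (T = -234*475 = -111150)
-424612/T + 412767/y(-189) = -424612/(-111150) + 412767/(91 - 1*(-189)) = -424612*(-1/111150) + 412767/(91 + 189) = 11174/2925 + 412767/280 = 242094439/163800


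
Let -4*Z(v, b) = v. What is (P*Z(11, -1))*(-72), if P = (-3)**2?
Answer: 1782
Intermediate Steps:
Z(v, b) = -v/4
P = 9
(P*Z(11, -1))*(-72) = (9*(-1/4*11))*(-72) = (9*(-11/4))*(-72) = -99/4*(-72) = 1782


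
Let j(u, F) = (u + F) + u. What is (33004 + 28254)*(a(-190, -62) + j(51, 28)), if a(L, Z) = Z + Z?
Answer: 367548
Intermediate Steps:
j(u, F) = F + 2*u (j(u, F) = (F + u) + u = F + 2*u)
a(L, Z) = 2*Z
(33004 + 28254)*(a(-190, -62) + j(51, 28)) = (33004 + 28254)*(2*(-62) + (28 + 2*51)) = 61258*(-124 + (28 + 102)) = 61258*(-124 + 130) = 61258*6 = 367548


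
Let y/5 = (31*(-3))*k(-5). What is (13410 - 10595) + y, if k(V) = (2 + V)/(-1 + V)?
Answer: 5165/2 ≈ 2582.5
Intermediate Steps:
k(V) = (2 + V)/(-1 + V)
y = -465/2 (y = 5*((31*(-3))*((2 - 5)/(-1 - 5))) = 5*(-93*(-3)/(-6)) = 5*(-(-31)*(-3)/2) = 5*(-93*½) = 5*(-93/2) = -465/2 ≈ -232.50)
(13410 - 10595) + y = (13410 - 10595) - 465/2 = 2815 - 465/2 = 5165/2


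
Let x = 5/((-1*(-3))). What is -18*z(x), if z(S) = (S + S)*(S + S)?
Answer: -200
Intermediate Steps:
x = 5/3 ≈ 1.6667
z(S) = 4*S**2 (z(S) = (2*S)*(2*S) = 4*S**2)
-18*z(x) = -72*(5/3)**2 = -72*25/9 = -18*100/9 = -200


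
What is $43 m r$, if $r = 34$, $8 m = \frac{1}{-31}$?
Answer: $- \frac{731}{124} \approx -5.8952$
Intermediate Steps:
$m = - \frac{1}{248}$ ($m = \frac{1}{8 \left(-31\right)} = \frac{1}{8} \left(- \frac{1}{31}\right) = - \frac{1}{248} \approx -0.0040323$)
$43 m r = 43 \left(- \frac{1}{248}\right) 34 = \left(- \frac{43}{248}\right) 34 = - \frac{731}{124}$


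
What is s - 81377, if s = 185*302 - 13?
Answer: -25520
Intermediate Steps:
s = 55857 (s = 55870 - 13 = 55857)
s - 81377 = 55857 - 81377 = -25520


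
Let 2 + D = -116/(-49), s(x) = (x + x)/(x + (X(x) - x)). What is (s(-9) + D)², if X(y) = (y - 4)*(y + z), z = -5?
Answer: 29241/405769 ≈ 0.072063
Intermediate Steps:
X(y) = (-5 + y)*(-4 + y) (X(y) = (y - 4)*(y - 5) = (-4 + y)*(-5 + y) = (-5 + y)*(-4 + y))
s(x) = 2*x/(20 + x² - 9*x) (s(x) = (x + x)/(x + ((20 + x² - 9*x) - x)) = (2*x)/(x + (20 + x² - 10*x)) = (2*x)/(20 + x² - 9*x) = 2*x/(20 + x² - 9*x))
D = 18/49 (D = -2 - 116/(-49) = -2 - 116*(-1/49) = -2 + 116/49 = 18/49 ≈ 0.36735)
(s(-9) + D)² = (2*(-9)/(20 + (-9)² - 9*(-9)) + 18/49)² = (2*(-9)/(20 + 81 + 81) + 18/49)² = (2*(-9)/182 + 18/49)² = (2*(-9)*(1/182) + 18/49)² = (-9/91 + 18/49)² = (171/637)² = 29241/405769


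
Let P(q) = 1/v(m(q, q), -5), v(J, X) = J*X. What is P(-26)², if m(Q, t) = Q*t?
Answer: 1/11424400 ≈ 8.7532e-8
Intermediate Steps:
P(q) = -1/(5*q²) (P(q) = 1/((q*q)*(-5)) = 1/(q²*(-5)) = 1/(-5*q²) = -1/(5*q²))
P(-26)² = (-⅕/(-26)²)² = (-⅕*1/676)² = (-1/3380)² = 1/11424400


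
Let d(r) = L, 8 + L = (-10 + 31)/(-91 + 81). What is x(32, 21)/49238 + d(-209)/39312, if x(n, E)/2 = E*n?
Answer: 37384303/1382603040 ≈ 0.027039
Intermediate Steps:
x(n, E) = 2*E*n (x(n, E) = 2*(E*n) = 2*E*n)
L = -101/10 (L = -8 + (-10 + 31)/(-91 + 81) = -8 + 21/(-10) = -8 + 21*(-1/10) = -8 - 21/10 = -101/10 ≈ -10.100)
d(r) = -101/10
x(32, 21)/49238 + d(-209)/39312 = (2*21*32)/49238 - 101/10/39312 = 1344*(1/49238) - 101/10*1/39312 = 96/3517 - 101/393120 = 37384303/1382603040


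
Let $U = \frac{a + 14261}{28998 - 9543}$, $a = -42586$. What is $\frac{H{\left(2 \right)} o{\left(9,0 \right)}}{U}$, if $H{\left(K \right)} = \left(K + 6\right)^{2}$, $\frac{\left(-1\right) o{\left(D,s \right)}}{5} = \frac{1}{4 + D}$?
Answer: $\frac{249024}{14729} \approx 16.907$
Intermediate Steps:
$o{\left(D,s \right)} = - \frac{5}{4 + D}$
$H{\left(K \right)} = \left(6 + K\right)^{2}$
$U = - \frac{5665}{3891}$ ($U = \frac{-42586 + 14261}{28998 - 9543} = - \frac{28325}{19455} = \left(-28325\right) \frac{1}{19455} = - \frac{5665}{3891} \approx -1.4559$)
$\frac{H{\left(2 \right)} o{\left(9,0 \right)}}{U} = \frac{\left(6 + 2\right)^{2} \left(- \frac{5}{4 + 9}\right)}{- \frac{5665}{3891}} = 8^{2} \left(- \frac{5}{13}\right) \left(- \frac{3891}{5665}\right) = 64 \left(\left(-5\right) \frac{1}{13}\right) \left(- \frac{3891}{5665}\right) = 64 \left(- \frac{5}{13}\right) \left(- \frac{3891}{5665}\right) = \left(- \frac{320}{13}\right) \left(- \frac{3891}{5665}\right) = \frac{249024}{14729}$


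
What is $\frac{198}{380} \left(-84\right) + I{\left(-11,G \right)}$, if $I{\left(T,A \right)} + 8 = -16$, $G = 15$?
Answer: $- \frac{6438}{95} \approx -67.768$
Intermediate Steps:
$I{\left(T,A \right)} = -24$ ($I{\left(T,A \right)} = -8 - 16 = -24$)
$\frac{198}{380} \left(-84\right) + I{\left(-11,G \right)} = \frac{198}{380} \left(-84\right) - 24 = 198 \cdot \frac{1}{380} \left(-84\right) - 24 = \frac{99}{190} \left(-84\right) - 24 = - \frac{4158}{95} - 24 = - \frac{6438}{95}$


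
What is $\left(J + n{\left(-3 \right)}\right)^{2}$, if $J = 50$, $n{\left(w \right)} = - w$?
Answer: $2809$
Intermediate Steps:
$\left(J + n{\left(-3 \right)}\right)^{2} = \left(50 - -3\right)^{2} = \left(50 + 3\right)^{2} = 53^{2} = 2809$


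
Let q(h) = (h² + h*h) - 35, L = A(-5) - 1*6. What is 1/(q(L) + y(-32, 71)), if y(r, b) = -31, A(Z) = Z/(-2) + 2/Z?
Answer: -50/1779 ≈ -0.028106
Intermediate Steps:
A(Z) = 2/Z - Z/2 (A(Z) = Z*(-½) + 2/Z = -Z/2 + 2/Z = 2/Z - Z/2)
L = -39/10 (L = (2/(-5) - ½*(-5)) - 1*6 = (2*(-⅕) + 5/2) - 6 = (-⅖ + 5/2) - 6 = 21/10 - 6 = -39/10 ≈ -3.9000)
q(h) = -35 + 2*h² (q(h) = (h² + h²) - 35 = 2*h² - 35 = -35 + 2*h²)
1/(q(L) + y(-32, 71)) = 1/((-35 + 2*(-39/10)²) - 31) = 1/((-35 + 2*(1521/100)) - 31) = 1/((-35 + 1521/50) - 31) = 1/(-229/50 - 31) = 1/(-1779/50) = -50/1779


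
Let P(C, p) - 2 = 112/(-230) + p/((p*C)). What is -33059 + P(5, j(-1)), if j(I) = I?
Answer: -3801588/115 ≈ -33057.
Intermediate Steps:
P(C, p) = 174/115 + 1/C (P(C, p) = 2 + (112/(-230) + p/((p*C))) = 2 + (112*(-1/230) + p/((C*p))) = 2 + (-56/115 + p*(1/(C*p))) = 2 + (-56/115 + 1/C) = 174/115 + 1/C)
-33059 + P(5, j(-1)) = -33059 + (174/115 + 1/5) = -33059 + (174/115 + ⅕) = -33059 + 197/115 = -3801588/115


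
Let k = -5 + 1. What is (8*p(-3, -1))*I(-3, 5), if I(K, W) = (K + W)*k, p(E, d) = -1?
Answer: 64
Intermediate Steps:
k = -4
I(K, W) = -4*K - 4*W (I(K, W) = (K + W)*(-4) = -4*K - 4*W)
(8*p(-3, -1))*I(-3, 5) = (8*(-1))*(-4*(-3) - 4*5) = -8*(12 - 20) = -8*(-8) = 64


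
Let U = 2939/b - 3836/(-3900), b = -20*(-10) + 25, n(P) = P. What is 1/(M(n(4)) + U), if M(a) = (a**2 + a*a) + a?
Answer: 2925/146384 ≈ 0.019982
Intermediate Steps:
M(a) = a + 2*a**2 (M(a) = (a**2 + a**2) + a = 2*a**2 + a = a + 2*a**2)
b = 225 (b = 200 + 25 = 225)
U = 41084/2925 (U = 2939/225 - 3836/(-3900) = 2939*(1/225) - 3836*(-1/3900) = 2939/225 + 959/975 = 41084/2925 ≈ 14.046)
1/(M(n(4)) + U) = 1/(4*(1 + 2*4) + 41084/2925) = 1/(4*(1 + 8) + 41084/2925) = 1/(4*9 + 41084/2925) = 1/(36 + 41084/2925) = 1/(146384/2925) = 2925/146384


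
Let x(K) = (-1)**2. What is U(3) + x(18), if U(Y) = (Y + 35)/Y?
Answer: 41/3 ≈ 13.667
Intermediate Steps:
x(K) = 1
U(Y) = (35 + Y)/Y
U(3) + x(18) = (35 + 3)/3 + 1 = (1/3)*38 + 1 = 38/3 + 1 = 41/3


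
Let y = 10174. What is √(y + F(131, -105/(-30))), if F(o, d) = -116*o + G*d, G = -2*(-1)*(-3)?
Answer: 41*I*√3 ≈ 71.014*I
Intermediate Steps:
G = -6 (G = 2*(-3) = -6)
F(o, d) = -116*o - 6*d
√(y + F(131, -105/(-30))) = √(10174 + (-116*131 - (-630)/(-30))) = √(10174 + (-15196 - (-630)*(-1)/30)) = √(10174 + (-15196 - 6*7/2)) = √(10174 + (-15196 - 21)) = √(10174 - 15217) = √(-5043) = 41*I*√3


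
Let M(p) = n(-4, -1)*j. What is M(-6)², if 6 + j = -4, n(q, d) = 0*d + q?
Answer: 1600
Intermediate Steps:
n(q, d) = q (n(q, d) = 0 + q = q)
j = -10 (j = -6 - 4 = -10)
M(p) = 40 (M(p) = -4*(-10) = 40)
M(-6)² = 40² = 1600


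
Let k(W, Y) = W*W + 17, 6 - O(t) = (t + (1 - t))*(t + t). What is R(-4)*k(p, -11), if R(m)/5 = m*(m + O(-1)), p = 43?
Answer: -149280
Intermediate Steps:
O(t) = 6 - 2*t (O(t) = 6 - (t + (1 - t))*(t + t) = 6 - 2*t)
k(W, Y) = 17 + W² (k(W, Y) = W² + 17 = 17 + W²)
R(m) = 5*m*(8 + m) (R(m) = 5*(m*(m + (6 - 2*(-1)))) = 5*(m*(m + (6 + 2))) = 5*(m*(m + 8)) = 5*(m*(8 + m)) = 5*m*(8 + m))
R(-4)*k(p, -11) = (5*(-4)*(8 - 4))*(17 + 43²) = (5*(-4)*4)*(17 + 1849) = -80*1866 = -149280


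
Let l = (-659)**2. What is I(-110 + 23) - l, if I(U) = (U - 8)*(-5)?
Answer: -433806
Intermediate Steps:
I(U) = 40 - 5*U (I(U) = (-8 + U)*(-5) = 40 - 5*U)
l = 434281
I(-110 + 23) - l = (40 - 5*(-110 + 23)) - 1*434281 = (40 - 5*(-87)) - 434281 = (40 + 435) - 434281 = 475 - 434281 = -433806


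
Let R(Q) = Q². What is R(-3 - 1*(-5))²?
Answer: 16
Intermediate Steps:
R(-3 - 1*(-5))² = ((-3 - 1*(-5))²)² = ((-3 + 5)²)² = (2²)² = 4² = 16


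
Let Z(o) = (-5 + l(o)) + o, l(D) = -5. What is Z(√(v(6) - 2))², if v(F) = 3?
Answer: 81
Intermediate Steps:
Z(o) = -10 + o (Z(o) = (-5 - 5) + o = -10 + o)
Z(√(v(6) - 2))² = (-10 + √(3 - 2))² = (-10 + √1)² = (-10 + 1)² = (-9)² = 81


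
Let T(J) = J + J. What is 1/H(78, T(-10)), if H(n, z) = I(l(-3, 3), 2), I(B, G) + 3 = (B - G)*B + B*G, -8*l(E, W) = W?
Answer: -64/183 ≈ -0.34973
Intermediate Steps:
T(J) = 2*J
l(E, W) = -W/8
I(B, G) = -3 + B*G + B*(B - G) (I(B, G) = -3 + ((B - G)*B + B*G) = -3 + (B*(B - G) + B*G) = -3 + (B*G + B*(B - G)) = -3 + B*G + B*(B - G))
H(n, z) = -183/64 (H(n, z) = -3 + (-⅛*3)² = -3 + (-3/8)² = -3 + 9/64 = -183/64)
1/H(78, T(-10)) = 1/(-183/64) = -64/183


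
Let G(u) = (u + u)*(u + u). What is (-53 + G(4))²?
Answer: 121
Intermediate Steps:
G(u) = 4*u² (G(u) = (2*u)*(2*u) = 4*u²)
(-53 + G(4))² = (-53 + 4*4²)² = (-53 + 4*16)² = (-53 + 64)² = 11² = 121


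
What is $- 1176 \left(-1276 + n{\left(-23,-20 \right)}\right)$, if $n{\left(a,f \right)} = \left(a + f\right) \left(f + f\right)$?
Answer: $-522144$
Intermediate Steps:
$n{\left(a,f \right)} = 2 f \left(a + f\right)$ ($n{\left(a,f \right)} = \left(a + f\right) 2 f = 2 f \left(a + f\right)$)
$- 1176 \left(-1276 + n{\left(-23,-20 \right)}\right) = - 1176 \left(-1276 + 2 \left(-20\right) \left(-23 - 20\right)\right) = - 1176 \left(-1276 + 2 \left(-20\right) \left(-43\right)\right) = - 1176 \left(-1276 + 1720\right) = \left(-1176\right) 444 = -522144$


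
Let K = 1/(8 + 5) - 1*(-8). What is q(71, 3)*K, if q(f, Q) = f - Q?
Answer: 7140/13 ≈ 549.23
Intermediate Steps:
K = 105/13 (K = 1/13 + 8 = 105/13 ≈ 8.0769)
q(71, 3)*K = (71 - 1*3)*(105/13) = (71 - 3)*(105/13) = 68*(105/13) = 7140/13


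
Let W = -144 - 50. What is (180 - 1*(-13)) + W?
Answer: -1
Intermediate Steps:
W = -194
(180 - 1*(-13)) + W = (180 - 1*(-13)) - 194 = (180 + 13) - 194 = 193 - 194 = -1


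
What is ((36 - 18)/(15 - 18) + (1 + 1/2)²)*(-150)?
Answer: 1125/2 ≈ 562.50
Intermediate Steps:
((36 - 18)/(15 - 18) + (1 + 1/2)²)*(-150) = (18/(-3) + (1 + 1*(½))²)*(-150) = (18*(-⅓) + (1 + ½)²)*(-150) = (-6 + (3/2)²)*(-150) = (-6 + 9/4)*(-150) = -15/4*(-150) = 1125/2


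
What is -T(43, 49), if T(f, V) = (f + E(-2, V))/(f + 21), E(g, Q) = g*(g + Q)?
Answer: 51/64 ≈ 0.79688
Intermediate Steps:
E(g, Q) = g*(Q + g)
T(f, V) = (4 + f - 2*V)/(21 + f) (T(f, V) = (f - 2*(V - 2))/(f + 21) = (f - 2*(-2 + V))/(21 + f) = (f + (4 - 2*V))/(21 + f) = (4 + f - 2*V)/(21 + f))
-T(43, 49) = -(4 + 43 - 2*49)/(21 + 43) = -(4 + 43 - 98)/64 = -(-51)/64 = -1*(-51/64) = 51/64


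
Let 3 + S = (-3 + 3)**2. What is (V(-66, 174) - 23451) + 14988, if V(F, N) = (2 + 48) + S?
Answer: -8416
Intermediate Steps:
S = -3 (S = -3 + (-3 + 3)**2 = -3 + 0**2 = -3 + 0 = -3)
V(F, N) = 47 (V(F, N) = (2 + 48) - 3 = 50 - 3 = 47)
(V(-66, 174) - 23451) + 14988 = (47 - 23451) + 14988 = -23404 + 14988 = -8416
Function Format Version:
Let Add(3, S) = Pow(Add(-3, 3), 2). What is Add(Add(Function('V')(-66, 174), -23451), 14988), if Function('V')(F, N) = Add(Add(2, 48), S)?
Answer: -8416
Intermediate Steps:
S = -3 (S = Add(-3, Pow(Add(-3, 3), 2)) = Add(-3, Pow(0, 2)) = Add(-3, 0) = -3)
Function('V')(F, N) = 47 (Function('V')(F, N) = Add(Add(2, 48), -3) = Add(50, -3) = 47)
Add(Add(Function('V')(-66, 174), -23451), 14988) = Add(Add(47, -23451), 14988) = Add(-23404, 14988) = -8416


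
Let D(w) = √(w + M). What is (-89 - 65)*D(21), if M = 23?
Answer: -308*√11 ≈ -1021.5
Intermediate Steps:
D(w) = √(23 + w) (D(w) = √(w + 23) = √(23 + w))
(-89 - 65)*D(21) = (-89 - 65)*√(23 + 21) = -308*√11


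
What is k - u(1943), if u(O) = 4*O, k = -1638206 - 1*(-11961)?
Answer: -1634017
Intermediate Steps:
k = -1626245 (k = -1638206 + 11961 = -1626245)
k - u(1943) = -1626245 - 4*1943 = -1626245 - 1*7772 = -1626245 - 7772 = -1634017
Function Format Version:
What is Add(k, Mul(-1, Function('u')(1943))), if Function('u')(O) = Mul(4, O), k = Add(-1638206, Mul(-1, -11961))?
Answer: -1634017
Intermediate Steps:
k = -1626245 (k = Add(-1638206, 11961) = -1626245)
Add(k, Mul(-1, Function('u')(1943))) = Add(-1626245, Mul(-1, Mul(4, 1943))) = Add(-1626245, Mul(-1, 7772)) = Add(-1626245, -7772) = -1634017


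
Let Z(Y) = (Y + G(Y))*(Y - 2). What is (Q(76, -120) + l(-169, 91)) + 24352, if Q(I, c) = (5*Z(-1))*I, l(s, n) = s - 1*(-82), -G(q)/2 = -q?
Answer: 27685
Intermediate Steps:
G(q) = 2*q (G(q) = -(-2)*q = 2*q)
Z(Y) = 3*Y*(-2 + Y) (Z(Y) = (Y + 2*Y)*(Y - 2) = (3*Y)*(-2 + Y) = 3*Y*(-2 + Y))
l(s, n) = 82 + s (l(s, n) = s + 82 = 82 + s)
Q(I, c) = 45*I (Q(I, c) = (5*(3*(-1)*(-2 - 1)))*I = (5*(3*(-1)*(-3)))*I = (5*9)*I = 45*I)
(Q(76, -120) + l(-169, 91)) + 24352 = (45*76 + (82 - 169)) + 24352 = (3420 - 87) + 24352 = 3333 + 24352 = 27685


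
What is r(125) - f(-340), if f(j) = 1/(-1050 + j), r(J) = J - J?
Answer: 1/1390 ≈ 0.00071942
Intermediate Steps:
r(J) = 0
r(125) - f(-340) = 0 - 1/(-1050 - 340) = 0 - 1/(-1390) = 0 - 1*(-1/1390) = 0 + 1/1390 = 1/1390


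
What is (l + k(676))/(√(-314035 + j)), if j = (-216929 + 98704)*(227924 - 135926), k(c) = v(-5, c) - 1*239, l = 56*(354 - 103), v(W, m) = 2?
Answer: -13819*I*√10876777585/10876777585 ≈ -0.1325*I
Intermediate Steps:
l = 14056 (l = 56*251 = 14056)
k(c) = -237 (k(c) = 2 - 1*239 = 2 - 239 = -237)
j = -10876463550 (j = -118225*91998 = -10876463550)
(l + k(676))/(√(-314035 + j)) = (14056 - 237)/(√(-314035 - 10876463550)) = 13819/(√(-10876777585)) = 13819/((I*√10876777585)) = 13819*(-I*√10876777585/10876777585) = -13819*I*√10876777585/10876777585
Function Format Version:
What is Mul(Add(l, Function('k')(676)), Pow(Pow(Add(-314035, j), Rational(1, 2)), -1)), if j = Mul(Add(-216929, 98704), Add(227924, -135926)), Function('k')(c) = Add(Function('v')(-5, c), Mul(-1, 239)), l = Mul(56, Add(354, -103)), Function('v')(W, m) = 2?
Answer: Mul(Rational(-13819, 10876777585), I, Pow(10876777585, Rational(1, 2))) ≈ Mul(-0.13250, I)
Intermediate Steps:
l = 14056 (l = Mul(56, 251) = 14056)
Function('k')(c) = -237 (Function('k')(c) = Add(2, Mul(-1, 239)) = Add(2, -239) = -237)
j = -10876463550 (j = Mul(-118225, 91998) = -10876463550)
Mul(Add(l, Function('k')(676)), Pow(Pow(Add(-314035, j), Rational(1, 2)), -1)) = Mul(Add(14056, -237), Pow(Pow(Add(-314035, -10876463550), Rational(1, 2)), -1)) = Mul(13819, Pow(Pow(-10876777585, Rational(1, 2)), -1)) = Mul(13819, Pow(Mul(I, Pow(10876777585, Rational(1, 2))), -1)) = Mul(13819, Mul(Rational(-1, 10876777585), I, Pow(10876777585, Rational(1, 2)))) = Mul(Rational(-13819, 10876777585), I, Pow(10876777585, Rational(1, 2)))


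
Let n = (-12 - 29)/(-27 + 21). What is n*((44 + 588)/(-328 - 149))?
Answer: -12956/1431 ≈ -9.0538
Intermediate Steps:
n = 41/6 (n = -41/(-6) = -41*(-⅙) = 41/6 ≈ 6.8333)
n*((44 + 588)/(-328 - 149)) = 41*((44 + 588)/(-328 - 149))/6 = 41*(632/(-477))/6 = 41*(632*(-1/477))/6 = (41/6)*(-632/477) = -12956/1431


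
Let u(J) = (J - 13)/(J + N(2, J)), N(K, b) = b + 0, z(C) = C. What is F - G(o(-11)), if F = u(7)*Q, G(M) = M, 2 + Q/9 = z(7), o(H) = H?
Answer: -58/7 ≈ -8.2857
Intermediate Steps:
Q = 45 (Q = -18 + 9*7 = -18 + 63 = 45)
N(K, b) = b
u(J) = (-13 + J)/(2*J) (u(J) = (J - 13)/(J + J) = (-13 + J)/((2*J)) = (-13 + J)*(1/(2*J)) = (-13 + J)/(2*J))
F = -135/7 (F = ((½)*(-13 + 7)/7)*45 = ((½)*(⅐)*(-6))*45 = -3/7*45 = -135/7 ≈ -19.286)
F - G(o(-11)) = -135/7 - 1*(-11) = -135/7 + 11 = -58/7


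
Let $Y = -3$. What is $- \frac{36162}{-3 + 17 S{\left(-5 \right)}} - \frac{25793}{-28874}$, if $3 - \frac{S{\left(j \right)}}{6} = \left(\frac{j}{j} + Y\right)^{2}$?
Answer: $\frac{49849993}{144370} \approx 345.29$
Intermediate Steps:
$S{\left(j \right)} = -6$ ($S{\left(j \right)} = 18 - 6 \left(\frac{j}{j} - 3\right)^{2} = 18 - 6 \left(1 - 3\right)^{2} = 18 - 6 \left(-2\right)^{2} = 18 - 24 = -6$)
$- \frac{36162}{-3 + 17 S{\left(-5 \right)}} - \frac{25793}{-28874} = - \frac{36162}{-3 + 17 \left(-6\right)} - \frac{25793}{-28874} = - \frac{36162}{-3 - 102} - - \frac{25793}{28874} = - \frac{36162}{-105} + \frac{25793}{28874} = \left(-36162\right) \left(- \frac{1}{105}\right) + \frac{25793}{28874} = \frac{1722}{5} + \frac{25793}{28874} = \frac{49849993}{144370}$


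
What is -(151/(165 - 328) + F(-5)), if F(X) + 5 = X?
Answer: 1781/163 ≈ 10.926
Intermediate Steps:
F(X) = -5 + X
-(151/(165 - 328) + F(-5)) = -(151/(165 - 328) + (-5 - 5)) = -(151/(-163) - 10) = -(-1/163*151 - 10) = -(-151/163 - 10) = -1*(-1781/163) = 1781/163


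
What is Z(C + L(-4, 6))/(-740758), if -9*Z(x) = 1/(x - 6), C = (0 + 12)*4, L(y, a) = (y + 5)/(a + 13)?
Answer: 19/5326790778 ≈ 3.5669e-9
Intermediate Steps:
L(y, a) = (5 + y)/(13 + a)
C = 48 (C = 12*4 = 48)
Z(x) = -1/(9*(-6 + x)) (Z(x) = -1/(9*(x - 6)) = -1/(9*(-6 + x)))
Z(C + L(-4, 6))/(-740758) = -1/(-54 + 9*(48 + (5 - 4)/(13 + 6)))/(-740758) = -1/(-54 + 9*(48 + 1/19))*(-1/740758) = -1/(-54 + 9*(913/19))*(-1/740758) = -1/(-54 + 8217/19)*(-1/740758) = -1/7191/19*(-1/740758) = -1*19/7191*(-1/740758) = -19/7191*(-1/740758) = 19/5326790778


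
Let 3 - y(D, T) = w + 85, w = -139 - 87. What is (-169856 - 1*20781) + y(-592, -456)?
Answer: -190493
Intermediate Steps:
w = -226
y(D, T) = 144 (y(D, T) = 3 - (-226 + 85) = 3 - 1*(-141) = 3 + 141 = 144)
(-169856 - 1*20781) + y(-592, -456) = (-169856 - 1*20781) + 144 = (-169856 - 20781) + 144 = -190637 + 144 = -190493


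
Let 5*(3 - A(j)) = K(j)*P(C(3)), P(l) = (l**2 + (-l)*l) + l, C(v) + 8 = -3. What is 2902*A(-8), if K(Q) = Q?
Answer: -211846/5 ≈ -42369.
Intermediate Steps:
C(v) = -11 (C(v) = -8 - 3 = -11)
P(l) = l (P(l) = (l**2 - l**2) + l = 0 + l = l)
A(j) = 3 + 11*j/5 (A(j) = 3 - j*(-11)/5 = 3 - (-11)*j/5 = 3 + 11*j/5)
2902*A(-8) = 2902*(3 + (11/5)*(-8)) = 2902*(3 - 88/5) = 2902*(-73/5) = -211846/5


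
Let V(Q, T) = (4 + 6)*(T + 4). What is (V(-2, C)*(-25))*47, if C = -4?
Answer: 0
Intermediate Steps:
V(Q, T) = 40 + 10*T (V(Q, T) = 10*(4 + T) = 40 + 10*T)
(V(-2, C)*(-25))*47 = ((40 + 10*(-4))*(-25))*47 = ((40 - 40)*(-25))*47 = (0*(-25))*47 = 0*47 = 0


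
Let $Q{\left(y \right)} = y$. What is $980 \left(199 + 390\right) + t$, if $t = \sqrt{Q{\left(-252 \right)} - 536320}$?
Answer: $577220 + 2 i \sqrt{134143} \approx 5.7722 \cdot 10^{5} + 732.51 i$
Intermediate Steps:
$t = 2 i \sqrt{134143}$ ($t = \sqrt{-252 - 536320} = \sqrt{-536572} = 2 i \sqrt{134143} \approx 732.51 i$)
$980 \left(199 + 390\right) + t = 980 \left(199 + 390\right) + 2 i \sqrt{134143} = 980 \cdot 589 + 2 i \sqrt{134143} = 577220 + 2 i \sqrt{134143}$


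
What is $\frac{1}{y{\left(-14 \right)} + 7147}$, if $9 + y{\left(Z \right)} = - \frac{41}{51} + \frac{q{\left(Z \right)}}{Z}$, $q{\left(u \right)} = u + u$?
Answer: $\frac{51}{364099} \approx 0.00014007$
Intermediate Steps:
$q{\left(u \right)} = 2 u$
$y{\left(Z \right)} = - \frac{398}{51}$ ($y{\left(Z \right)} = -9 + \left(- \frac{41}{51} + \frac{2 Z}{Z}\right) = -9 + \left(\left(-41\right) \frac{1}{51} + 2\right) = -9 + \left(- \frac{41}{51} + 2\right) = -9 + \frac{61}{51} = - \frac{398}{51}$)
$\frac{1}{y{\left(-14 \right)} + 7147} = \frac{1}{- \frac{398}{51} + 7147} = \frac{1}{\frac{364099}{51}} = \frac{51}{364099}$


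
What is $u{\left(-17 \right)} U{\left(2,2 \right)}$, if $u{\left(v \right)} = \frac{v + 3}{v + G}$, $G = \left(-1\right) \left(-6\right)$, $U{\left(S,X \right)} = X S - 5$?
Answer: $- \frac{14}{11} \approx -1.2727$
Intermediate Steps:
$U{\left(S,X \right)} = -5 + S X$ ($U{\left(S,X \right)} = S X - 5 = -5 + S X$)
$G = 6$
$u{\left(v \right)} = \frac{3 + v}{6 + v}$ ($u{\left(v \right)} = \frac{v + 3}{v + 6} = \frac{3 + v}{6 + v}$)
$u{\left(-17 \right)} U{\left(2,2 \right)} = \frac{3 - 17}{6 - 17} \left(-5 + 2 \cdot 2\right) = \frac{1}{-11} \left(-14\right) \left(-5 + 4\right) = \left(- \frac{1}{11}\right) \left(-14\right) \left(-1\right) = \frac{14}{11} \left(-1\right) = - \frac{14}{11}$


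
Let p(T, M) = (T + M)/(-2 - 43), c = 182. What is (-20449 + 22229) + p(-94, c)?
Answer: 80012/45 ≈ 1778.0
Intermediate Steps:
p(T, M) = -M/45 - T/45 (p(T, M) = (M + T)/(-45) = (M + T)*(-1/45) = -M/45 - T/45)
(-20449 + 22229) + p(-94, c) = (-20449 + 22229) + (-1/45*182 - 1/45*(-94)) = 1780 + (-182/45 + 94/45) = 1780 - 88/45 = 80012/45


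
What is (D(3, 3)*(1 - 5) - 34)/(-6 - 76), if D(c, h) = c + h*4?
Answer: 47/41 ≈ 1.1463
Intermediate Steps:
D(c, h) = c + 4*h
(D(3, 3)*(1 - 5) - 34)/(-6 - 76) = ((3 + 4*3)*(1 - 5) - 34)/(-6 - 76) = ((3 + 12)*(-4) - 34)/(-82) = (15*(-4) - 34)*(-1/82) = (-60 - 34)*(-1/82) = -94*(-1/82) = 47/41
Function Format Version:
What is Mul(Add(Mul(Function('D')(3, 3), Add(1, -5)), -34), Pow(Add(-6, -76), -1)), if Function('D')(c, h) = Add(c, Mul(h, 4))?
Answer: Rational(47, 41) ≈ 1.1463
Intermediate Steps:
Function('D')(c, h) = Add(c, Mul(4, h))
Mul(Add(Mul(Function('D')(3, 3), Add(1, -5)), -34), Pow(Add(-6, -76), -1)) = Mul(Add(Mul(Add(3, Mul(4, 3)), Add(1, -5)), -34), Pow(Add(-6, -76), -1)) = Mul(Add(Mul(Add(3, 12), -4), -34), Pow(-82, -1)) = Mul(Add(Mul(15, -4), -34), Rational(-1, 82)) = Mul(Add(-60, -34), Rational(-1, 82)) = Mul(-94, Rational(-1, 82)) = Rational(47, 41)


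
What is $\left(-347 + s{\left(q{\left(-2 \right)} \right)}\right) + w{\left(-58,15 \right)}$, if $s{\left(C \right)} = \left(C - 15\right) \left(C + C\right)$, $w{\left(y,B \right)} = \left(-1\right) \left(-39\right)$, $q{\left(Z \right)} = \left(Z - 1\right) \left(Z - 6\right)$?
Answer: $124$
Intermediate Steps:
$q{\left(Z \right)} = \left(-1 + Z\right) \left(-6 + Z\right)$
$w{\left(y,B \right)} = 39$
$s{\left(C \right)} = 2 C \left(-15 + C\right)$ ($s{\left(C \right)} = \left(-15 + C\right) 2 C = 2 C \left(-15 + C\right)$)
$\left(-347 + s{\left(q{\left(-2 \right)} \right)}\right) + w{\left(-58,15 \right)} = \left(-347 + 2 \left(6 + \left(-2\right)^{2} - -14\right) \left(-15 + \left(6 + \left(-2\right)^{2} - -14\right)\right)\right) + 39 = \left(-347 + 2 \left(6 + 4 + 14\right) \left(-15 + \left(6 + 4 + 14\right)\right)\right) + 39 = \left(-347 + 2 \cdot 24 \left(-15 + 24\right)\right) + 39 = \left(-347 + 2 \cdot 24 \cdot 9\right) + 39 = \left(-347 + 432\right) + 39 = 85 + 39 = 124$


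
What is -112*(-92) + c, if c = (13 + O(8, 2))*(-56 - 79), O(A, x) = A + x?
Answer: 7199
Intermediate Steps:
c = -3105 (c = (13 + (8 + 2))*(-56 - 79) = (13 + 10)*(-135) = 23*(-135) = -3105)
-112*(-92) + c = -112*(-92) - 3105 = 10304 - 3105 = 7199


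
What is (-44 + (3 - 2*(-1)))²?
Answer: 1521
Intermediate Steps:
(-44 + (3 - 2*(-1)))² = (-44 + (3 + 2))² = (-44 + 5)² = (-39)² = 1521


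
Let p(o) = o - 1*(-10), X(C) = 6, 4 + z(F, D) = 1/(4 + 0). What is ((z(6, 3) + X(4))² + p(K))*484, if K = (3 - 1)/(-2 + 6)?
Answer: 30129/4 ≈ 7532.3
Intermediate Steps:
z(F, D) = -15/4 (z(F, D) = -4 + 1/(4 + 0) = -4 + 1/4 = -4 + ¼ = -15/4)
K = ½ (K = 2/4 = 2*(¼) = ½ ≈ 0.50000)
p(o) = 10 + o (p(o) = o + 10 = 10 + o)
((z(6, 3) + X(4))² + p(K))*484 = ((-15/4 + 6)² + (10 + ½))*484 = ((9/4)² + 21/2)*484 = (81/16 + 21/2)*484 = (249/16)*484 = 30129/4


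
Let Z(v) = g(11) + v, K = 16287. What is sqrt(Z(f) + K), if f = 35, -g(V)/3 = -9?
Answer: sqrt(16349) ≈ 127.86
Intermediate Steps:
g(V) = 27 (g(V) = -3*(-9) = 27)
Z(v) = 27 + v
sqrt(Z(f) + K) = sqrt((27 + 35) + 16287) = sqrt(62 + 16287) = sqrt(16349)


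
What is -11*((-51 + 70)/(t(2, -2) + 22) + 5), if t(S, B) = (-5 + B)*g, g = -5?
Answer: -176/3 ≈ -58.667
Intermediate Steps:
t(S, B) = 25 - 5*B (t(S, B) = (-5 + B)*(-5) = 25 - 5*B)
-11*((-51 + 70)/(t(2, -2) + 22) + 5) = -11*((-51 + 70)/((25 - 5*(-2)) + 22) + 5) = -11*(19/((25 + 10) + 22) + 5) = -11*(19/(35 + 22) + 5) = -11*(19/57 + 5) = -11*(19*(1/57) + 5) = -11*(⅓ + 5) = -11*16/3 = -176/3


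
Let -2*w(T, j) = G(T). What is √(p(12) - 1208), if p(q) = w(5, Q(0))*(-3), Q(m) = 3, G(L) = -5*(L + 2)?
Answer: I*√5042/2 ≈ 35.504*I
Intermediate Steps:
G(L) = -10 - 5*L (G(L) = -5*(2 + L) = -10 - 5*L)
w(T, j) = 5 + 5*T/2 (w(T, j) = -(-10 - 5*T)/2 = 5 + 5*T/2)
p(q) = -105/2 (p(q) = (5 + (5/2)*5)*(-3) = (5 + 25/2)*(-3) = (35/2)*(-3) = -105/2)
√(p(12) - 1208) = √(-105/2 - 1208) = √(-2521/2) = I*√5042/2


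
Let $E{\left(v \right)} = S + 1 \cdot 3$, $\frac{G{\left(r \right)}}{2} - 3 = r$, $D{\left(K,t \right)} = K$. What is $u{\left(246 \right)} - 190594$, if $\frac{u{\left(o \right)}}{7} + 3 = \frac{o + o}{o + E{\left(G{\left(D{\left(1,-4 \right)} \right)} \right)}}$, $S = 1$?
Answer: $- \frac{23825153}{125} \approx -1.906 \cdot 10^{5}$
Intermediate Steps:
$G{\left(r \right)} = 6 + 2 r$
$E{\left(v \right)} = 4$ ($E{\left(v \right)} = 1 + 1 \cdot 3 = 1 + 3 = 4$)
$u{\left(o \right)} = -21 + \frac{14 o}{4 + o}$ ($u{\left(o \right)} = -21 + 7 \frac{o + o}{o + 4} = -21 + 7 \frac{2 o}{4 + o} = -21 + \frac{14 o}{4 + o}$)
$u{\left(246 \right)} - 190594 = \frac{7 \left(-12 - 246\right)}{4 + 246} - 190594 = \frac{7 \left(-12 - 246\right)}{250} - 190594 = 7 \cdot \frac{1}{250} \left(-258\right) - 190594 = - \frac{903}{125} - 190594 = - \frac{23825153}{125}$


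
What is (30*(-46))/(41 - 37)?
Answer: -345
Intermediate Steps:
(30*(-46))/(41 - 37) = -1380/4 = -1380*¼ = -345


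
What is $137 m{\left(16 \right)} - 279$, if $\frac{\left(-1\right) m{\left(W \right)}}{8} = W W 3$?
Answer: $-842007$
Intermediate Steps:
$m{\left(W \right)} = - 24 W^{2}$ ($m{\left(W \right)} = - 8 W W 3 = - 8 W^{2} \cdot 3 = - 8 \cdot 3 W^{2} = - 24 W^{2}$)
$137 m{\left(16 \right)} - 279 = 137 \left(- 24 \cdot 16^{2}\right) - 279 = 137 \left(\left(-24\right) 256\right) - 279 = 137 \left(-6144\right) - 279 = -841728 - 279 = -842007$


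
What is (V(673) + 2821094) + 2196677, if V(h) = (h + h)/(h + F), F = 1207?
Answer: 4716705413/940 ≈ 5.0178e+6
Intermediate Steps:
V(h) = 2*h/(1207 + h) (V(h) = (h + h)/(h + 1207) = (2*h)/(1207 + h) = 2*h/(1207 + h))
(V(673) + 2821094) + 2196677 = (2*673/(1207 + 673) + 2821094) + 2196677 = (2*673/1880 + 2821094) + 2196677 = (2*673*(1/1880) + 2821094) + 2196677 = (673/940 + 2821094) + 2196677 = 2651829033/940 + 2196677 = 4716705413/940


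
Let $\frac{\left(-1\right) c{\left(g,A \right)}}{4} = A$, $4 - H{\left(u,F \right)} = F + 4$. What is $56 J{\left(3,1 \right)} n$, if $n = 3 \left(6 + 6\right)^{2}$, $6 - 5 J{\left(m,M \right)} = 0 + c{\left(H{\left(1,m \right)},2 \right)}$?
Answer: $\frac{338688}{5} \approx 67738.0$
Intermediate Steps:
$H{\left(u,F \right)} = - F$ ($H{\left(u,F \right)} = 4 - \left(F + 4\right) = 4 - \left(4 + F\right) = - F$)
$c{\left(g,A \right)} = - 4 A$
$J{\left(m,M \right)} = \frac{14}{5}$ ($J{\left(m,M \right)} = \frac{6}{5} - \frac{0 - 8}{5} = \frac{6}{5} - - \frac{8}{5} = \frac{6}{5} + \frac{8}{5} = \frac{14}{5}$)
$n = 432$ ($n = 3 \cdot 12^{2} = 3 \cdot 144 = 432$)
$56 J{\left(3,1 \right)} n = 56 \cdot \frac{14}{5} \cdot 432 = \frac{784}{5} \cdot 432 = \frac{338688}{5}$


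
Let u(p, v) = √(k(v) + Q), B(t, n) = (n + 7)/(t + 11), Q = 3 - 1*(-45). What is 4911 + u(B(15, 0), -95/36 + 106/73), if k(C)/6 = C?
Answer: 4911 + √7842390/438 ≈ 4917.4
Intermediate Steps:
Q = 48 (Q = 3 + 45 = 48)
k(C) = 6*C
B(t, n) = (7 + n)/(11 + t)
u(p, v) = √(48 + 6*v) (u(p, v) = √(6*v + 48) = √(48 + 6*v))
4911 + u(B(15, 0), -95/36 + 106/73) = 4911 + √(48 + 6*(-95/36 + 106/73)) = 4911 + √(48 + 6*(-3119/2628)) = 4911 + √(48 - 3119/438) = 4911 + √(17905/438) = 4911 + √7842390/438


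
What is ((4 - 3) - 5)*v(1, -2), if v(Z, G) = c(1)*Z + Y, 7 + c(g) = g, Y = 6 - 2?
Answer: 8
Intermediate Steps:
Y = 4
c(g) = -7 + g
v(Z, G) = 4 - 6*Z (v(Z, G) = (-7 + 1)*Z + 4 = -6*Z + 4 = 4 - 6*Z)
((4 - 3) - 5)*v(1, -2) = ((4 - 3) - 5)*(4 - 6*1) = (1 - 5)*(4 - 6) = -4*(-2) = 8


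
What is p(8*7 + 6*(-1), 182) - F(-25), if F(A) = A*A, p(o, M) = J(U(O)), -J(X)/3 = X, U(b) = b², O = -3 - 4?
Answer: -772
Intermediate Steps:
O = -7
J(X) = -3*X
p(o, M) = -147 (p(o, M) = -3*(-7)² = -3*49 = -147)
F(A) = A²
p(8*7 + 6*(-1), 182) - F(-25) = -147 - 1*(-25)² = -147 - 1*625 = -147 - 625 = -772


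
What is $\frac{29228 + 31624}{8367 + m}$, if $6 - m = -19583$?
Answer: $\frac{15213}{6989} \approx 2.1767$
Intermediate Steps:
$m = 19589$ ($m = 6 - -19583 = 6 + 19583 = 19589$)
$\frac{29228 + 31624}{8367 + m} = \frac{29228 + 31624}{8367 + 19589} = \frac{60852}{27956} = 60852 \cdot \frac{1}{27956} = \frac{15213}{6989}$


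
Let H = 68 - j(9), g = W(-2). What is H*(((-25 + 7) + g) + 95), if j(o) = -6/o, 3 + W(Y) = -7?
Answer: 13802/3 ≈ 4600.7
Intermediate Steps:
W(Y) = -10 (W(Y) = -3 - 7 = -10)
g = -10
H = 206/3 (H = 68 - (-6)/9 = 68 - 1*(-⅔) = 68 + ⅔ = 206/3 ≈ 68.667)
H*(((-25 + 7) + g) + 95) = 206*(((-25 + 7) - 10) + 95)/3 = 206*((-18 - 10) + 95)/3 = 206*(-28 + 95)/3 = (206/3)*67 = 13802/3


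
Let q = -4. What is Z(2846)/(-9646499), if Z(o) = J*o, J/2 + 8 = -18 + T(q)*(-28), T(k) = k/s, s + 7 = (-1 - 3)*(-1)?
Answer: 1081480/28939497 ≈ 0.037370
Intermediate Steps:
s = -3 (s = -7 + (-1 - 3)*(-1) = -7 - 4*(-1) = -7 + 4 = -3)
T(k) = -k/3 (T(k) = k/(-3) = k*(-⅓) = -k/3)
J = -380/3 (J = -16 + 2*(-18 - ⅓*(-4)*(-28)) = -16 + 2*(-18 + (4/3)*(-28)) = -16 + 2*(-18 - 112/3) = -16 + 2*(-166/3) = -16 - 332/3 = -380/3 ≈ -126.67)
Z(o) = -380*o/3
Z(2846)/(-9646499) = -380/3*2846/(-9646499) = -1081480/3*(-1/9646499) = 1081480/28939497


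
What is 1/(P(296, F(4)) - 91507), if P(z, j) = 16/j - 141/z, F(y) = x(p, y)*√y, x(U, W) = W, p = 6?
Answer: -296/27085621 ≈ -1.0928e-5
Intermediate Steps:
F(y) = y^(3/2) (F(y) = y*√y = y^(3/2))
P(z, j) = -141/z + 16/j
1/(P(296, F(4)) - 91507) = 1/((-141/296 + 16/(4^(3/2))) - 91507) = 1/((-141*1/296 + 16/8) - 91507) = 1/((-141/296 + 16*(⅛)) - 91507) = 1/((-141/296 + 2) - 91507) = 1/(451/296 - 91507) = 1/(-27085621/296) = -296/27085621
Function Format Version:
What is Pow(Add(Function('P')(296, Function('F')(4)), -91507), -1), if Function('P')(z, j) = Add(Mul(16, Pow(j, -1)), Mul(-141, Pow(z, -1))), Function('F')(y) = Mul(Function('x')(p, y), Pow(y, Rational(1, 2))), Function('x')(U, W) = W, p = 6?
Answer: Rational(-296, 27085621) ≈ -1.0928e-5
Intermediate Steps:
Function('F')(y) = Pow(y, Rational(3, 2)) (Function('F')(y) = Mul(y, Pow(y, Rational(1, 2))) = Pow(y, Rational(3, 2)))
Function('P')(z, j) = Add(Mul(-141, Pow(z, -1)), Mul(16, Pow(j, -1)))
Pow(Add(Function('P')(296, Function('F')(4)), -91507), -1) = Pow(Add(Add(Mul(-141, Pow(296, -1)), Mul(16, Pow(Pow(4, Rational(3, 2)), -1))), -91507), -1) = Pow(Add(Add(Mul(-141, Rational(1, 296)), Mul(16, Pow(8, -1))), -91507), -1) = Pow(Add(Add(Rational(-141, 296), Mul(16, Rational(1, 8))), -91507), -1) = Pow(Add(Add(Rational(-141, 296), 2), -91507), -1) = Pow(Add(Rational(451, 296), -91507), -1) = Pow(Rational(-27085621, 296), -1) = Rational(-296, 27085621)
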